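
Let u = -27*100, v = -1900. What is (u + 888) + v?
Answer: -3712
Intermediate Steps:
u = -2700
(u + 888) + v = (-2700 + 888) - 1900 = -1812 - 1900 = -3712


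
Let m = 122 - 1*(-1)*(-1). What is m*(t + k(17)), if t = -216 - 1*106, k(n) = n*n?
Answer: -3993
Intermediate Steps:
k(n) = n²
t = -322 (t = -216 - 106 = -322)
m = 121 (m = 122 + 1*(-1) = 122 - 1 = 121)
m*(t + k(17)) = 121*(-322 + 17²) = 121*(-322 + 289) = 121*(-33) = -3993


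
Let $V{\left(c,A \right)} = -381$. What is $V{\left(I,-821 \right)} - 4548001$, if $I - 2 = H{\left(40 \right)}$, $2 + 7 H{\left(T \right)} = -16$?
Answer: $-4548382$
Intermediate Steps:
$H{\left(T \right)} = - \frac{18}{7}$ ($H{\left(T \right)} = - \frac{2}{7} + \frac{1}{7} \left(-16\right) = - \frac{2}{7} - \frac{16}{7} = - \frac{18}{7}$)
$I = - \frac{4}{7}$ ($I = 2 - \frac{18}{7} = - \frac{4}{7} \approx -0.57143$)
$V{\left(I,-821 \right)} - 4548001 = -381 - 4548001 = -4548382$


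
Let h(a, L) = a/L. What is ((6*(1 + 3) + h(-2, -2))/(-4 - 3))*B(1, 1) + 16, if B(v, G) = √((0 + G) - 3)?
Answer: 16 - 25*I*√2/7 ≈ 16.0 - 5.0508*I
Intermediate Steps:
B(v, G) = √(-3 + G) (B(v, G) = √(G - 3) = √(-3 + G))
((6*(1 + 3) + h(-2, -2))/(-4 - 3))*B(1, 1) + 16 = ((6*(1 + 3) - 2/(-2))/(-4 - 3))*√(-3 + 1) + 16 = ((6*4 - 2*(-½))/(-7))*√(-2) + 16 = ((24 + 1)*(-⅐))*(I*√2) + 16 = (25*(-⅐))*(I*√2) + 16 = -25*I*√2/7 + 16 = 16 - 25*I*√2/7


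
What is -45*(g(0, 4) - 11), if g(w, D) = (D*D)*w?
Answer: 495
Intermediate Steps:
g(w, D) = w*D² (g(w, D) = D²*w = w*D²)
-45*(g(0, 4) - 11) = -45*(0*4² - 11) = -45*(0*16 - 11) = -45*(0 - 11) = -45*(-11) = 495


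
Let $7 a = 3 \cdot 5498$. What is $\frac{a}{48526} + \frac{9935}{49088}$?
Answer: $\frac{2092199071}{8337155008} \approx 0.25095$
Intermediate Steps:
$a = \frac{16494}{7}$ ($a = \frac{3 \cdot 5498}{7} = \frac{1}{7} \cdot 16494 = \frac{16494}{7} \approx 2356.3$)
$\frac{a}{48526} + \frac{9935}{49088} = \frac{16494}{7 \cdot 48526} + \frac{9935}{49088} = \frac{16494}{7} \cdot \frac{1}{48526} + 9935 \cdot \frac{1}{49088} = \frac{8247}{169841} + \frac{9935}{49088} = \frac{2092199071}{8337155008}$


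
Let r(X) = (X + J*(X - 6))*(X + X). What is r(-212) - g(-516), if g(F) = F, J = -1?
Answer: -2028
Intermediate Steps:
r(X) = 12*X (r(X) = (X - (X - 6))*(X + X) = (X - (-6 + X))*(2*X) = (X + (6 - X))*(2*X) = 6*(2*X) = 12*X)
r(-212) - g(-516) = 12*(-212) - 1*(-516) = -2544 + 516 = -2028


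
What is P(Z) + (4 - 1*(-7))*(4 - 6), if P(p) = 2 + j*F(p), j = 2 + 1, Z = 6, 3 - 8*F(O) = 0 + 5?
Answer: -83/4 ≈ -20.750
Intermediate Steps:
F(O) = -1/4 (F(O) = 3/8 - (0 + 5)/8 = 3/8 - 1/8*5 = 3/8 - 5/8 = -1/4)
j = 3
P(p) = 5/4 (P(p) = 2 + 3*(-1/4) = 2 - 3/4 = 5/4)
P(Z) + (4 - 1*(-7))*(4 - 6) = 5/4 + (4 - 1*(-7))*(4 - 6) = 5/4 + (4 + 7)*(-2) = 5/4 + 11*(-2) = 5/4 - 22 = -83/4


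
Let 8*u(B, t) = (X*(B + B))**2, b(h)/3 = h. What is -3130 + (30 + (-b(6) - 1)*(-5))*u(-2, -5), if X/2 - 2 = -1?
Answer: -2130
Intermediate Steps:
X = 2 (X = 4 + 2*(-1) = 4 - 2 = 2)
b(h) = 3*h
u(B, t) = 2*B**2 (u(B, t) = (2*(B + B))**2/8 = (2*(2*B))**2/8 = (4*B)**2/8 = (16*B**2)/8 = 2*B**2)
-3130 + (30 + (-b(6) - 1)*(-5))*u(-2, -5) = -3130 + (30 + (-3*6 - 1)*(-5))*(2*(-2)**2) = -3130 + (30 + (-1*18 - 1)*(-5))*(2*4) = -3130 + (30 + (-18 - 1)*(-5))*8 = -3130 + (30 - 19*(-5))*8 = -3130 + (30 + 95)*8 = -3130 + 125*8 = -3130 + 1000 = -2130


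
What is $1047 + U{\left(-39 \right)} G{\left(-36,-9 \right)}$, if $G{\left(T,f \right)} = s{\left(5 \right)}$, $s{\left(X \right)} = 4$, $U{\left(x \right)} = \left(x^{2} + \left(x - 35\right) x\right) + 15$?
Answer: $18735$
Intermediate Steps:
$U{\left(x \right)} = 15 + x^{2} + x \left(-35 + x\right)$ ($U{\left(x \right)} = \left(x^{2} + \left(-35 + x\right) x\right) + 15 = \left(x^{2} + x \left(-35 + x\right)\right) + 15 = 15 + x^{2} + x \left(-35 + x\right)$)
$G{\left(T,f \right)} = 4$
$1047 + U{\left(-39 \right)} G{\left(-36,-9 \right)} = 1047 + \left(15 - -1365 + 2 \left(-39\right)^{2}\right) 4 = 1047 + \left(15 + 1365 + 2 \cdot 1521\right) 4 = 1047 + \left(15 + 1365 + 3042\right) 4 = 1047 + 4422 \cdot 4 = 1047 + 17688 = 18735$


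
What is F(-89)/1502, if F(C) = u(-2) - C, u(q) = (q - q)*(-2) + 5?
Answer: 47/751 ≈ 0.062583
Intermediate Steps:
u(q) = 5 (u(q) = 0*(-2) + 5 = 0 + 5 = 5)
F(C) = 5 - C
F(-89)/1502 = (5 - 1*(-89))/1502 = (5 + 89)*(1/1502) = 94*(1/1502) = 47/751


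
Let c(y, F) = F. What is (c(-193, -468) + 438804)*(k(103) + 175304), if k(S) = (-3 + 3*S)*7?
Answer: 77780969856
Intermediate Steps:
k(S) = -21 + 21*S
(c(-193, -468) + 438804)*(k(103) + 175304) = (-468 + 438804)*((-21 + 21*103) + 175304) = 438336*((-21 + 2163) + 175304) = 438336*(2142 + 175304) = 438336*177446 = 77780969856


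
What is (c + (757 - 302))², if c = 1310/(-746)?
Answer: 28581283600/139129 ≈ 2.0543e+5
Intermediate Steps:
c = -655/373 (c = 1310*(-1/746) = -655/373 ≈ -1.7560)
(c + (757 - 302))² = (-655/373 + (757 - 302))² = (-655/373 + 455)² = (169060/373)² = 28581283600/139129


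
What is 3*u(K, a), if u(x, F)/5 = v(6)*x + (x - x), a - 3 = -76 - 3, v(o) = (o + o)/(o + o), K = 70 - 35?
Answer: 525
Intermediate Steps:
K = 35
v(o) = 1 (v(o) = (2*o)/((2*o)) = (2*o)*(1/(2*o)) = 1)
a = -76 (a = 3 + (-76 - 3) = 3 - 79 = -76)
u(x, F) = 5*x (u(x, F) = 5*(1*x + (x - x)) = 5*(x + 0) = 5*x)
3*u(K, a) = 3*(5*35) = 3*175 = 525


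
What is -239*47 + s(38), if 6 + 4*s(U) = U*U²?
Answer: 4967/2 ≈ 2483.5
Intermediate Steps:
s(U) = -3/2 + U³/4 (s(U) = -3/2 + (U*U²)/4 = -3/2 + U³/4)
-239*47 + s(38) = -239*47 + (-3/2 + (¼)*38³) = -11233 + (-3/2 + (¼)*54872) = -11233 + (-3/2 + 13718) = -11233 + 27433/2 = 4967/2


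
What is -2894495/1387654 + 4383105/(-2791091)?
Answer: -14161032129715/3873068590514 ≈ -3.6563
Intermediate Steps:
-2894495/1387654 + 4383105/(-2791091) = -2894495*1/1387654 + 4383105*(-1/2791091) = -2894495/1387654 - 4383105/2791091 = -14161032129715/3873068590514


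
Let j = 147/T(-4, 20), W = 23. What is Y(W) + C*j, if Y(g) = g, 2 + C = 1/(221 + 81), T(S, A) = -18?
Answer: 23741/604 ≈ 39.306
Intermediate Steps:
C = -603/302 (C = -2 + 1/(221 + 81) = -2 + 1/302 = -603/302 ≈ -1.9967)
j = -49/6 (j = 147/(-18) = 147*(-1/18) = -49/6 ≈ -8.1667)
Y(W) + C*j = 23 - 603/302*(-49/6) = 23 + 9849/604 = 23741/604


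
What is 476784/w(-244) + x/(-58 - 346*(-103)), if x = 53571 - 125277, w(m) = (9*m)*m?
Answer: -24835441/22065530 ≈ -1.1255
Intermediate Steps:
w(m) = 9*m**2
x = -71706
476784/w(-244) + x/(-58 - 346*(-103)) = 476784/((9*(-244)**2)) - 71706/(-58 - 346*(-103)) = 476784/((9*59536)) - 71706/(-58 + 35638) = 476784/535824 - 71706/35580 = 476784*(1/535824) - 71706*1/35580 = 3311/3721 - 11951/5930 = -24835441/22065530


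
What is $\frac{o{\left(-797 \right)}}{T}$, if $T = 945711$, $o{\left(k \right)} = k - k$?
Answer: $0$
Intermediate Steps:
$o{\left(k \right)} = 0$
$\frac{o{\left(-797 \right)}}{T} = \frac{0}{945711} = 0 \cdot \frac{1}{945711} = 0$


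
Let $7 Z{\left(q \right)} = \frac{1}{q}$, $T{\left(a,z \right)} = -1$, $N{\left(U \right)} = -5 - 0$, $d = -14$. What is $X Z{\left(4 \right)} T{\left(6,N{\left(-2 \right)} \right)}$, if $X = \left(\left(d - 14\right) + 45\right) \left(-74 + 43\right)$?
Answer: $\frac{527}{28} \approx 18.821$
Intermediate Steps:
$N{\left(U \right)} = -5$ ($N{\left(U \right)} = -5 + 0 = -5$)
$Z{\left(q \right)} = \frac{1}{7 q}$
$X = -527$ ($X = \left(\left(-14 - 14\right) + 45\right) \left(-74 + 43\right) = \left(-28 + 45\right) \left(-31\right) = 17 \left(-31\right) = -527$)
$X Z{\left(4 \right)} T{\left(6,N{\left(-2 \right)} \right)} = - 527 \frac{1}{7 \cdot 4} \left(-1\right) = - 527 \cdot \frac{1}{7} \cdot \frac{1}{4} \left(-1\right) = - 527 \cdot \frac{1}{28} \left(-1\right) = \left(-527\right) \left(- \frac{1}{28}\right) = \frac{527}{28}$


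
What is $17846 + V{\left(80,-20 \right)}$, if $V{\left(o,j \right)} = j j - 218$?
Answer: $18028$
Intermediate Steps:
$V{\left(o,j \right)} = -218 + j^{2}$ ($V{\left(o,j \right)} = j^{2} - 218 = -218 + j^{2}$)
$17846 + V{\left(80,-20 \right)} = 17846 - \left(218 - \left(-20\right)^{2}\right) = 17846 + \left(-218 + 400\right) = 17846 + 182 = 18028$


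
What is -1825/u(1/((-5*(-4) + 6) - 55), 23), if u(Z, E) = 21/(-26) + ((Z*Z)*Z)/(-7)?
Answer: 8100806350/3585157 ≈ 2259.5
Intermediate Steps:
u(Z, E) = -21/26 - Z³/7 (u(Z, E) = 21*(-1/26) + (Z²*Z)*(-⅐) = -21/26 + Z³*(-⅐) = -21/26 - Z³/7)
-1825/u(1/((-5*(-4) + 6) - 55), 23) = -1825/(-21/26 - 1/(7*((-5*(-4) + 6) - 55)³)) = -1825/(-21/26 - 1/(7*((20 + 6) - 55)³)) = -1825/(-21/26 - 1/(7*(26 - 55)³)) = -1825/(-21/26 - (1/(-29))³/7) = -1825/(-21/26 - (-1/29)³/7) = -1825/(-21/26 - ⅐*(-1/24389)) = -1825/(-21/26 + 1/170723) = -1825/(-3585157/4438798) = -1825*(-4438798/3585157) = 8100806350/3585157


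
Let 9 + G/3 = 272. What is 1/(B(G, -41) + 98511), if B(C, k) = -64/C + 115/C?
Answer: 263/25908410 ≈ 1.0151e-5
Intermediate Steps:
G = 789 (G = -27 + 3*272 = -27 + 816 = 789)
B(C, k) = 51/C
1/(B(G, -41) + 98511) = 1/(51/789 + 98511) = 1/(51*(1/789) + 98511) = 1/(17/263 + 98511) = 1/(25908410/263) = 263/25908410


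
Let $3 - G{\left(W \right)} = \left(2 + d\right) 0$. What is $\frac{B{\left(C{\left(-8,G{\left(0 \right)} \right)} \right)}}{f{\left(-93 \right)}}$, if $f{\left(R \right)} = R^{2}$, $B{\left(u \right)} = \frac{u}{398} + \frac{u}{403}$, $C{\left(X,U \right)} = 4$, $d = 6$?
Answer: $\frac{178}{77069317} \approx 2.3096 \cdot 10^{-6}$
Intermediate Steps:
$G{\left(W \right)} = 3$ ($G{\left(W \right)} = 3 - \left(2 + 6\right) 0 = 3 - 8 \cdot 0 = 3 - 0 = 3 + 0 = 3$)
$B{\left(u \right)} = \frac{801 u}{160394}$ ($B{\left(u \right)} = u \frac{1}{398} + u \frac{1}{403} = \frac{u}{398} + \frac{u}{403} = \frac{801 u}{160394}$)
$\frac{B{\left(C{\left(-8,G{\left(0 \right)} \right)} \right)}}{f{\left(-93 \right)}} = \frac{\frac{801}{160394} \cdot 4}{\left(-93\right)^{2}} = \frac{1602}{80197 \cdot 8649} = \frac{1602}{80197} \cdot \frac{1}{8649} = \frac{178}{77069317}$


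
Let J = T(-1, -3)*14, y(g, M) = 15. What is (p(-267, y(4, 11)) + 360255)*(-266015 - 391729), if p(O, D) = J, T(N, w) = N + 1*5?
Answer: -236992398384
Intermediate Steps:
T(N, w) = 5 + N (T(N, w) = N + 5 = 5 + N)
J = 56 (J = (5 - 1)*14 = 4*14 = 56)
p(O, D) = 56
(p(-267, y(4, 11)) + 360255)*(-266015 - 391729) = (56 + 360255)*(-266015 - 391729) = 360311*(-657744) = -236992398384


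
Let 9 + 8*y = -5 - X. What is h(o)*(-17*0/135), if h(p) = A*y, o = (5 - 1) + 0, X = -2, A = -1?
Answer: 0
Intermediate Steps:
y = -3/2 (y = -9/8 + (-5 - 1*(-2))/8 = -9/8 + (-5 + 2)/8 = -9/8 + (⅛)*(-3) = -9/8 - 3/8 = -3/2 ≈ -1.5000)
o = 4 (o = 4 + 0 = 4)
h(p) = 3/2 (h(p) = -1*(-3/2) = 3/2)
h(o)*(-17*0/135) = 3*(-17*0/135)/2 = 3*(0*(1/135))/2 = (3/2)*0 = 0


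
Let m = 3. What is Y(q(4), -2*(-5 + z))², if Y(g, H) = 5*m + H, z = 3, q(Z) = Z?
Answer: 361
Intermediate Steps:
Y(g, H) = 15 + H (Y(g, H) = 5*3 + H = 15 + H)
Y(q(4), -2*(-5 + z))² = (15 - 2*(-5 + 3))² = (15 - 2*(-2))² = (15 + 4)² = 19² = 361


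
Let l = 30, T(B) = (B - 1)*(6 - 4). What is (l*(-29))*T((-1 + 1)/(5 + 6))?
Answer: 1740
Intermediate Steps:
T(B) = -2 + 2*B (T(B) = (-1 + B)*2 = -2 + 2*B)
(l*(-29))*T((-1 + 1)/(5 + 6)) = (30*(-29))*(-2 + 2*((-1 + 1)/(5 + 6))) = -870*(-2 + 2*(0/11)) = -870*(-2 + 2*(0*(1/11))) = -870*(-2 + 2*0) = -870*(-2 + 0) = -870*(-2) = 1740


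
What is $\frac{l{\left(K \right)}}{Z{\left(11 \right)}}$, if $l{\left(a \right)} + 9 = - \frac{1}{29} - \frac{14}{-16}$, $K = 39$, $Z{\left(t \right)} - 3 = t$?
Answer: $- \frac{1893}{3248} \approx -0.58282$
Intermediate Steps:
$Z{\left(t \right)} = 3 + t$
$l{\left(a \right)} = - \frac{1893}{232}$ ($l{\left(a \right)} = -9 - \left(\frac{1}{29} - \frac{7}{8}\right) = -9 - - \frac{195}{232} = -9 + \left(- \frac{1}{29} + \frac{7}{8}\right) = -9 + \frac{195}{232} = - \frac{1893}{232}$)
$\frac{l{\left(K \right)}}{Z{\left(11 \right)}} = - \frac{1893}{232 \left(3 + 11\right)} = - \frac{1893}{232 \cdot 14} = \left(- \frac{1893}{232}\right) \frac{1}{14} = - \frac{1893}{3248}$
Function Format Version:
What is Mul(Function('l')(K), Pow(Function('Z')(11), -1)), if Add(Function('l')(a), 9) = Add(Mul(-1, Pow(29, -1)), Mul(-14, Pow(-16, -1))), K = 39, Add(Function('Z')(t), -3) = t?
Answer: Rational(-1893, 3248) ≈ -0.58282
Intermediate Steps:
Function('Z')(t) = Add(3, t)
Function('l')(a) = Rational(-1893, 232) (Function('l')(a) = Add(-9, Add(Mul(-1, Pow(29, -1)), Mul(-14, Pow(-16, -1)))) = Add(-9, Add(Mul(-1, Rational(1, 29)), Mul(-14, Rational(-1, 16)))) = Add(-9, Add(Rational(-1, 29), Rational(7, 8))) = Add(-9, Rational(195, 232)) = Rational(-1893, 232))
Mul(Function('l')(K), Pow(Function('Z')(11), -1)) = Mul(Rational(-1893, 232), Pow(Add(3, 11), -1)) = Mul(Rational(-1893, 232), Pow(14, -1)) = Mul(Rational(-1893, 232), Rational(1, 14)) = Rational(-1893, 3248)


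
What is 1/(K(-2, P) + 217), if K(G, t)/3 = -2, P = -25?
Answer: 1/211 ≈ 0.0047393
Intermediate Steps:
K(G, t) = -6 (K(G, t) = 3*(-2) = -6)
1/(K(-2, P) + 217) = 1/(-6 + 217) = 1/211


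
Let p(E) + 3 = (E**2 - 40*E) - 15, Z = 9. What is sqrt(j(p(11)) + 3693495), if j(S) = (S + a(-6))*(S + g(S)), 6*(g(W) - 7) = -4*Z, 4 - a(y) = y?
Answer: sqrt(3803367) ≈ 1950.2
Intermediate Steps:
a(y) = 4 - y
g(W) = 1 (g(W) = 7 + (-4*9)/6 = 7 + (1/6)*(-36) = 7 - 6 = 1)
p(E) = -18 + E**2 - 40*E (p(E) = -3 + ((E**2 - 40*E) - 15) = -3 + (-15 + E**2 - 40*E) = -18 + E**2 - 40*E)
j(S) = (1 + S)*(10 + S) (j(S) = (S + (4 - 1*(-6)))*(S + 1) = (S + (4 + 6))*(1 + S) = (S + 10)*(1 + S) = (10 + S)*(1 + S) = (1 + S)*(10 + S))
sqrt(j(p(11)) + 3693495) = sqrt((10 + (-18 + 11**2 - 40*11)**2 + 11*(-18 + 11**2 - 40*11)) + 3693495) = sqrt((10 + (-18 + 121 - 440)**2 + 11*(-18 + 121 - 440)) + 3693495) = sqrt((10 + (-337)**2 + 11*(-337)) + 3693495) = sqrt((10 + 113569 - 3707) + 3693495) = sqrt(109872 + 3693495) = sqrt(3803367)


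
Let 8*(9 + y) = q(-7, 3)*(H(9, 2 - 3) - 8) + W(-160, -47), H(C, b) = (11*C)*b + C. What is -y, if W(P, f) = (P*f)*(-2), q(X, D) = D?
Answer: 7703/4 ≈ 1925.8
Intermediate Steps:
W(P, f) = -2*P*f
H(C, b) = C + 11*C*b (H(C, b) = 11*C*b + C = C + 11*C*b)
y = -7703/4 (y = -9 + (3*(9*(1 + 11*(2 - 3)) - 8) - 2*(-160)*(-47))/8 = -9 + (3*(9*(1 + 11*(-1)) - 8) - 15040)/8 = -9 + (3*(9*(1 - 11) - 8) - 15040)/8 = -9 + (3*(9*(-10) - 8) - 15040)/8 = -9 + (3*(-90 - 8) - 15040)/8 = -9 + (3*(-98) - 15040)/8 = -9 + (-294 - 15040)/8 = -9 + (⅛)*(-15334) = -9 - 7667/4 = -7703/4 ≈ -1925.8)
-y = -1*(-7703/4) = 7703/4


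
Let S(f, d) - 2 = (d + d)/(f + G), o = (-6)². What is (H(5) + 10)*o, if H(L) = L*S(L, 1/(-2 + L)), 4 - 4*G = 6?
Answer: 2240/3 ≈ 746.67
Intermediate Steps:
G = -½ (G = 1 - ¼*6 = 1 - 3/2 = -½ ≈ -0.50000)
o = 36
S(f, d) = 2 + 2*d/(-½ + f) (S(f, d) = 2 + (d + d)/(f - ½) = 2 + (2*d)/(-½ + f) = 2 + 2*d/(-½ + f))
H(L) = 2*L*(-1 + 2*L + 2/(-2 + L))/(-1 + 2*L) (H(L) = L*(2*(-1 + 2/(-2 + L) + 2*L)/(-1 + 2*L)) = L*(2*(-1 + 2*L + 2/(-2 + L))/(-1 + 2*L)) = 2*L*(-1 + 2*L + 2/(-2 + L))/(-1 + 2*L))
(H(5) + 10)*o = (2*5*(2 + (-1 + 2*5)*(-2 + 5))/((-1 + 2*5)*(-2 + 5)) + 10)*36 = (2*5*(2 + (-1 + 10)*3)/((-1 + 10)*3) + 10)*36 = (2*5*(⅓)*(2 + 9*3)/9 + 10)*36 = (2*5*(⅑)*(⅓)*(2 + 27) + 10)*36 = (2*5*(⅑)*(⅓)*29 + 10)*36 = (290/27 + 10)*36 = (560/27)*36 = 2240/3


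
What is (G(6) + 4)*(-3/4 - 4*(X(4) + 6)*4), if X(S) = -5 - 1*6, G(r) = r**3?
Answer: 17435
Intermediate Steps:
X(S) = -11 (X(S) = -5 - 6 = -11)
(G(6) + 4)*(-3/4 - 4*(X(4) + 6)*4) = (6**3 + 4)*(-3/4 - 4*(-11 + 6)*4) = (216 + 4)*(-3*1/4 - (-20)*4) = 220*(-3/4 - 4*(-20)) = 220*(-3/4 + 80) = 220*(317/4) = 17435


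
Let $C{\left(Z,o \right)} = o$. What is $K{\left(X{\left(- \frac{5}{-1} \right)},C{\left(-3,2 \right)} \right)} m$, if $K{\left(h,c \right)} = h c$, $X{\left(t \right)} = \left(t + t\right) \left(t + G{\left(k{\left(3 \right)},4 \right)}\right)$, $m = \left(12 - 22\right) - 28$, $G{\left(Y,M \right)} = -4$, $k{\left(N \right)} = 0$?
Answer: $-760$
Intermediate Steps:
$m = -38$ ($m = -10 - 28 = -38$)
$X{\left(t \right)} = 2 t \left(-4 + t\right)$ ($X{\left(t \right)} = \left(t + t\right) \left(t - 4\right) = 2 t \left(-4 + t\right)$)
$K{\left(h,c \right)} = c h$
$K{\left(X{\left(- \frac{5}{-1} \right)},C{\left(-3,2 \right)} \right)} m = 2 \cdot 2 \left(- \frac{5}{-1}\right) \left(-4 - \frac{5}{-1}\right) \left(-38\right) = 2 \cdot 2 \left(\left(-5\right) \left(-1\right)\right) \left(-4 - -5\right) \left(-38\right) = 2 \cdot 2 \cdot 5 \left(-4 + 5\right) \left(-38\right) = 2 \cdot 2 \cdot 5 \cdot 1 \left(-38\right) = 2 \cdot 10 \left(-38\right) = 20 \left(-38\right) = -760$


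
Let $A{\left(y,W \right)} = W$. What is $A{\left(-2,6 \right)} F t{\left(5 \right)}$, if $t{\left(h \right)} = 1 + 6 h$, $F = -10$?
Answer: $-1860$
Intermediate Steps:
$A{\left(-2,6 \right)} F t{\left(5 \right)} = 6 \left(-10\right) \left(1 + 6 \cdot 5\right) = - 60 \left(1 + 30\right) = \left(-60\right) 31 = -1860$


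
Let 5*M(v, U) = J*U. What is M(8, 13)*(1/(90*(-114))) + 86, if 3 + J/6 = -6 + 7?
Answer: 367663/4275 ≈ 86.003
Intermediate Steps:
J = -12 (J = -18 + 6*(-6 + 7) = -18 + 6*1 = -18 + 6 = -12)
M(v, U) = -12*U/5 (M(v, U) = (-12*U)/5 = -12*U/5)
M(8, 13)*(1/(90*(-114))) + 86 = (-12/5*13)*(1/(90*(-114))) + 86 = -26*(-1)/(75*114) + 86 = -156/5*(-1/10260) + 86 = 13/4275 + 86 = 367663/4275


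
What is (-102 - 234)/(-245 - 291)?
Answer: 42/67 ≈ 0.62687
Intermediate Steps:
(-102 - 234)/(-245 - 291) = -336/(-536) = -336*(-1/536) = 42/67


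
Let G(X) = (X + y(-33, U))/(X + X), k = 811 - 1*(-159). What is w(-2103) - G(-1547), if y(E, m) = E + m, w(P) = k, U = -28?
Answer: 1499786/1547 ≈ 969.48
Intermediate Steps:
k = 970 (k = 811 + 159 = 970)
w(P) = 970
G(X) = (-61 + X)/(2*X) (G(X) = (X + (-33 - 28))/(X + X) = (X - 61)/((2*X)) = (-61 + X)*(1/(2*X)) = (-61 + X)/(2*X))
w(-2103) - G(-1547) = 970 - (-61 - 1547)/(2*(-1547)) = 970 - (-1)*(-1608)/(2*1547) = 970 - 1*804/1547 = 970 - 804/1547 = 1499786/1547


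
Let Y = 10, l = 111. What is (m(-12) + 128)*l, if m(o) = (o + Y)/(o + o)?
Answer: 56869/4 ≈ 14217.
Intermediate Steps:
m(o) = (10 + o)/(2*o) (m(o) = (o + 10)/(o + o) = (10 + o)/((2*o)) = (10 + o)*(1/(2*o)) = (10 + o)/(2*o))
(m(-12) + 128)*l = ((½)*(10 - 12)/(-12) + 128)*111 = ((½)*(-1/12)*(-2) + 128)*111 = (1/12 + 128)*111 = (1537/12)*111 = 56869/4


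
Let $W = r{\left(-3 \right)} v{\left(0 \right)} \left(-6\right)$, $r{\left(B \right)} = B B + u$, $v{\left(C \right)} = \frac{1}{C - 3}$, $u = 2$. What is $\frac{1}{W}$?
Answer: $\frac{1}{22} \approx 0.045455$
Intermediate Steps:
$v{\left(C \right)} = \frac{1}{-3 + C}$
$r{\left(B \right)} = 2 + B^{2}$ ($r{\left(B \right)} = B B + 2 = B^{2} + 2 = 2 + B^{2}$)
$W = 22$ ($W = \frac{2 + \left(-3\right)^{2}}{-3 + 0} \left(-6\right) = \frac{2 + 9}{-3} \left(-6\right) = 11 \left(- \frac{1}{3}\right) \left(-6\right) = \left(- \frac{11}{3}\right) \left(-6\right) = 22$)
$\frac{1}{W} = \frac{1}{22}$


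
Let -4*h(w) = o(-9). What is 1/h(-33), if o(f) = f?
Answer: 4/9 ≈ 0.44444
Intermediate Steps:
h(w) = 9/4 (h(w) = -¼*(-9) = 9/4)
1/h(-33) = 1/(9/4) = 4/9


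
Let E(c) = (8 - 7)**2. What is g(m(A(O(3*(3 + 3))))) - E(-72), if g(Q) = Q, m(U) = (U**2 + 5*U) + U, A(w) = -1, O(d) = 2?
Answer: -6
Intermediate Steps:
m(U) = U**2 + 6*U
E(c) = 1 (E(c) = 1**2 = 1)
g(m(A(O(3*(3 + 3))))) - E(-72) = -(6 - 1) - 1*1 = -1*5 - 1 = -5 - 1 = -6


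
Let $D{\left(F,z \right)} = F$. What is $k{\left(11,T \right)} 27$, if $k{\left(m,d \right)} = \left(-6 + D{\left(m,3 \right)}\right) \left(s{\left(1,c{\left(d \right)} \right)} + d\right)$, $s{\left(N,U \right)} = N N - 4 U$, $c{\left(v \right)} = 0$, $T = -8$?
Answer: $-945$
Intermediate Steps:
$s{\left(N,U \right)} = N^{2} - 4 U$
$k{\left(m,d \right)} = \left(1 + d\right) \left(-6 + m\right)$ ($k{\left(m,d \right)} = \left(-6 + m\right) \left(\left(1^{2} - 0\right) + d\right) = \left(-6 + m\right) \left(\left(1 + 0\right) + d\right) = \left(-6 + m\right) \left(1 + d\right) = \left(1 + d\right) \left(-6 + m\right)$)
$k{\left(11,T \right)} 27 = \left(-6 + 11 - -48 - 88\right) 27 = \left(-6 + 11 + 48 - 88\right) 27 = \left(-35\right) 27 = -945$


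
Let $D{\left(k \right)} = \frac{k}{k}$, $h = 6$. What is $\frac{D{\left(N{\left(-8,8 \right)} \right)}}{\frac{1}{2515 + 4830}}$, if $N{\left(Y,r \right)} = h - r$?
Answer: $7345$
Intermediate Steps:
$N{\left(Y,r \right)} = 6 - r$
$D{\left(k \right)} = 1$
$\frac{D{\left(N{\left(-8,8 \right)} \right)}}{\frac{1}{2515 + 4830}} = 1 \frac{1}{\frac{1}{2515 + 4830}} = 1 \frac{1}{\frac{1}{7345}} = 1 \cdot 7345 = 7345$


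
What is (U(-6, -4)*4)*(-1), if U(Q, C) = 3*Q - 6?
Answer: 96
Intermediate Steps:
U(Q, C) = -6 + 3*Q
(U(-6, -4)*4)*(-1) = ((-6 + 3*(-6))*4)*(-1) = ((-6 - 18)*4)*(-1) = -24*4*(-1) = -96*(-1) = 96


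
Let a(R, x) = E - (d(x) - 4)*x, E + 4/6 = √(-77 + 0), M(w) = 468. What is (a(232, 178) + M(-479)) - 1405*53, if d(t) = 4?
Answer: -221993/3 + I*√77 ≈ -73998.0 + 8.775*I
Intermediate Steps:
E = -⅔ + I*√77 (E = -⅔ + √(-77 + 0) = -⅔ + √(-77) = -⅔ + I*√77 ≈ -0.66667 + 8.775*I)
a(R, x) = -⅔ + I*√77 (a(R, x) = (-⅔ + I*√77) - (4 - 4)*x = (-⅔ + I*√77) - 0*x = (-⅔ + I*√77) - 1*0 = (-⅔ + I*√77) + 0 = -⅔ + I*√77)
(a(232, 178) + M(-479)) - 1405*53 = ((-⅔ + I*√77) + 468) - 1405*53 = (1402/3 + I*√77) - 74465 = -221993/3 + I*√77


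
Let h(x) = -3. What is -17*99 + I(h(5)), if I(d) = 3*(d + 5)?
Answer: -1677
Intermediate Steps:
I(d) = 15 + 3*d (I(d) = 3*(5 + d) = 15 + 3*d)
-17*99 + I(h(5)) = -17*99 + (15 + 3*(-3)) = -1683 + (15 - 9) = -1683 + 6 = -1677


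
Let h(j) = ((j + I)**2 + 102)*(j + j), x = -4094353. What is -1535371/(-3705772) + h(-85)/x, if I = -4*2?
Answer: 11799316691203/15172738705516 ≈ 0.77767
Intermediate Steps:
I = -8
h(j) = 2*j*(102 + (-8 + j)**2) (h(j) = ((j - 8)**2 + 102)*(j + j) = ((-8 + j)**2 + 102)*(2*j) = (102 + (-8 + j)**2)*(2*j) = 2*j*(102 + (-8 + j)**2))
-1535371/(-3705772) + h(-85)/x = -1535371/(-3705772) + (2*(-85)*(102 + (-8 - 85)**2))/(-4094353) = -1535371*(-1/3705772) + (2*(-85)*(102 + (-93)**2))*(-1/4094353) = 1535371/3705772 + (2*(-85)*(102 + 8649))*(-1/4094353) = 1535371/3705772 + (2*(-85)*8751)*(-1/4094353) = 1535371/3705772 - 1487670*(-1/4094353) = 1535371/3705772 + 1487670/4094353 = 11799316691203/15172738705516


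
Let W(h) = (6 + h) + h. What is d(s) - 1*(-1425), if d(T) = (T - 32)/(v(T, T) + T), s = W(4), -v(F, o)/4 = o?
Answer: 9978/7 ≈ 1425.4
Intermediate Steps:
v(F, o) = -4*o
W(h) = 6 + 2*h
s = 14 (s = 6 + 2*4 = 6 + 8 = 14)
d(T) = -(-32 + T)/(3*T) (d(T) = (T - 32)/(-4*T + T) = (-32 + T)/((-3*T)) = (-32 + T)*(-1/(3*T)) = -(-32 + T)/(3*T))
d(s) - 1*(-1425) = (1/3)*(32 - 1*14)/14 - 1*(-1425) = (1/3)*(1/14)*(32 - 14) + 1425 = (1/3)*(1/14)*18 + 1425 = 3/7 + 1425 = 9978/7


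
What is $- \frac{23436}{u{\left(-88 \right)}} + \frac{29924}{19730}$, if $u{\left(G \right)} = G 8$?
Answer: $\frac{60432347}{1736240} \approx 34.806$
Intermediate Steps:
$u{\left(G \right)} = 8 G$
$- \frac{23436}{u{\left(-88 \right)}} + \frac{29924}{19730} = - \frac{23436}{8 \left(-88\right)} + \frac{29924}{19730} = - \frac{23436}{-704} + 29924 \cdot \frac{1}{19730} = \left(-23436\right) \left(- \frac{1}{704}\right) + \frac{14962}{9865} = \frac{5859}{176} + \frac{14962}{9865} = \frac{60432347}{1736240}$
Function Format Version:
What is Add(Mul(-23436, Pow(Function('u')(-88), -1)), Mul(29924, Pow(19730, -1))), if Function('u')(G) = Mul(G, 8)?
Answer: Rational(60432347, 1736240) ≈ 34.806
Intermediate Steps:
Function('u')(G) = Mul(8, G)
Add(Mul(-23436, Pow(Function('u')(-88), -1)), Mul(29924, Pow(19730, -1))) = Add(Mul(-23436, Pow(Mul(8, -88), -1)), Mul(29924, Pow(19730, -1))) = Add(Mul(-23436, Pow(-704, -1)), Mul(29924, Rational(1, 19730))) = Add(Mul(-23436, Rational(-1, 704)), Rational(14962, 9865)) = Add(Rational(5859, 176), Rational(14962, 9865)) = Rational(60432347, 1736240)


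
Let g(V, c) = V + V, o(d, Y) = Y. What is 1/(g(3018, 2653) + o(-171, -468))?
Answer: 1/5568 ≈ 0.00017960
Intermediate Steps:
g(V, c) = 2*V
1/(g(3018, 2653) + o(-171, -468)) = 1/(2*3018 - 468) = 1/(6036 - 468) = 1/5568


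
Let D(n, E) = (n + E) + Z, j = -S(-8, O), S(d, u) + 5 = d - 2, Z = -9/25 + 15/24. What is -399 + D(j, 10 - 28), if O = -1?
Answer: -80347/200 ≈ -401.73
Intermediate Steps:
Z = 53/200 (Z = -9*1/25 + 15*(1/24) = -9/25 + 5/8 = 53/200 ≈ 0.26500)
S(d, u) = -7 + d (S(d, u) = -5 + (d - 2) = -5 + (-2 + d) = -7 + d)
j = 15 (j = -(-7 - 8) = -1*(-15) = 15)
D(n, E) = 53/200 + E + n (D(n, E) = (n + E) + 53/200 = (E + n) + 53/200 = 53/200 + E + n)
-399 + D(j, 10 - 28) = -399 + (53/200 + (10 - 28) + 15) = -399 + (53/200 - 18 + 15) = -399 - 547/200 = -80347/200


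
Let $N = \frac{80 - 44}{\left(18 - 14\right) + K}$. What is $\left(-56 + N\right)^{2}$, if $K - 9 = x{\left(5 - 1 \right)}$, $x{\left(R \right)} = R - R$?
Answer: $\frac{478864}{169} \approx 2833.5$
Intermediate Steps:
$x{\left(R \right)} = 0$
$K = 9$ ($K = 9 + 0 = 9$)
$N = \frac{36}{13}$ ($N = \frac{80 - 44}{\left(18 - 14\right) + 9} = \frac{36}{4 + 9} = \frac{36}{13} \approx 2.7692$)
$\left(-56 + N\right)^{2} = \left(-56 + \frac{36}{13}\right)^{2} = \left(- \frac{692}{13}\right)^{2} = \frac{478864}{169}$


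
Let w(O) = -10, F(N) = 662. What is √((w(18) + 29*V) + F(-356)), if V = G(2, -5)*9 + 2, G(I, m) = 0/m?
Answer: √710 ≈ 26.646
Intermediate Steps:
G(I, m) = 0
V = 2 (V = 0*9 + 2 = 0 + 2 = 2)
√((w(18) + 29*V) + F(-356)) = √((-10 + 29*2) + 662) = √((-10 + 58) + 662) = √(48 + 662) = √710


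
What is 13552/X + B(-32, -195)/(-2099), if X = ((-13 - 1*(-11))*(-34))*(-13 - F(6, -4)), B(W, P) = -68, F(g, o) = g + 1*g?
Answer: -7082512/892075 ≈ -7.9394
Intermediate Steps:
F(g, o) = 2*g (F(g, o) = g + g = 2*g)
X = -1700 (X = ((-13 - 1*(-11))*(-34))*(-13 - 2*6) = ((-13 + 11)*(-34))*(-13 - 1*12) = (-2*(-34))*(-13 - 12) = 68*(-25) = -1700)
13552/X + B(-32, -195)/(-2099) = 13552/(-1700) - 68/(-2099) = 13552*(-1/1700) - 68*(-1/2099) = -3388/425 + 68/2099 = -7082512/892075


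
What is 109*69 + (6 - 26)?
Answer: 7501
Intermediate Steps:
109*69 + (6 - 26) = 7521 - 20 = 7501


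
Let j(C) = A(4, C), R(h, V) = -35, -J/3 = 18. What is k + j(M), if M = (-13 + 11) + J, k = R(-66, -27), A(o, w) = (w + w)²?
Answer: 12509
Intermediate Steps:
J = -54 (J = -3*18 = -54)
A(o, w) = 4*w² (A(o, w) = (2*w)² = 4*w²)
k = -35
M = -56 (M = (-13 + 11) - 54 = -2 - 54 = -56)
j(C) = 4*C²
k + j(M) = -35 + 4*(-56)² = -35 + 4*3136 = -35 + 12544 = 12509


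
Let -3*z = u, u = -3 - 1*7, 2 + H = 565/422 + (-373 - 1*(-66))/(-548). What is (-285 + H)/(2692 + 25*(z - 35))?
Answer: -98896947/659195228 ≈ -0.15003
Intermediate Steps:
H = -11669/115628 (H = -2 + (565/422 + (-373 - 1*(-66))/(-548)) = -2 + (565*(1/422) + (-373 + 66)*(-1/548)) = -2 + (565/422 - 307*(-1/548)) = -2 + (565/422 + 307/548) = -2 + 219587/115628 = -11669/115628 ≈ -0.10092)
u = -10 (u = -3 - 7 = -10)
z = 10/3 (z = -⅓*(-10) = 10/3 ≈ 3.3333)
(-285 + H)/(2692 + 25*(z - 35)) = (-285 - 11669/115628)/(2692 + 25*(10/3 - 35)) = -32965649/(115628*(2692 + 25*(-95/3))) = -32965649/(115628*(2692 - 2375/3)) = -32965649/(115628*5701/3) = -32965649/115628*3/5701 = -98896947/659195228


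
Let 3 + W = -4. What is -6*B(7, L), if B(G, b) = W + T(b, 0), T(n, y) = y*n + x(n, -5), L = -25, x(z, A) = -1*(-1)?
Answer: 36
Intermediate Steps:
W = -7 (W = -3 - 4 = -7)
x(z, A) = 1
T(n, y) = 1 + n*y (T(n, y) = y*n + 1 = n*y + 1 = 1 + n*y)
B(G, b) = -6 (B(G, b) = -7 + (1 + b*0) = -7 + (1 + 0) = -7 + 1 = -6)
-6*B(7, L) = -6*(-6) = 36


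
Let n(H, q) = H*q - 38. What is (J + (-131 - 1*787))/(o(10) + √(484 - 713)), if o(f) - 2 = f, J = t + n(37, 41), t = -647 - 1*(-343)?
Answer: 3084/373 - 257*I*√229/373 ≈ 8.2681 - 10.427*I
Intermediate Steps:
t = -304 (t = -647 + 343 = -304)
n(H, q) = -38 + H*q
J = 1175 (J = -304 + (-38 + 37*41) = -304 + (-38 + 1517) = -304 + 1479 = 1175)
o(f) = 2 + f
(J + (-131 - 1*787))/(o(10) + √(484 - 713)) = (1175 + (-131 - 1*787))/((2 + 10) + √(484 - 713)) = (1175 + (-131 - 787))/(12 + √(-229)) = (1175 - 918)/(12 + I*√229) = 257/(12 + I*√229)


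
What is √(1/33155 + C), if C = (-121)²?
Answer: 2*√4023544553295/33155 ≈ 121.00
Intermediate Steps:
C = 14641
√(1/33155 + C) = √(1/33155 + 14641) = √(485422356/33155) = 2*√4023544553295/33155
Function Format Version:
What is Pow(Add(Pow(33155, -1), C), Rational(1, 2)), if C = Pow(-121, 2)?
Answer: Mul(Rational(2, 33155), Pow(4023544553295, Rational(1, 2))) ≈ 121.00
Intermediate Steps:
C = 14641
Pow(Add(Pow(33155, -1), C), Rational(1, 2)) = Pow(Add(Pow(33155, -1), 14641), Rational(1, 2)) = Pow(Add(Rational(1, 33155), 14641), Rational(1, 2)) = Pow(Rational(485422356, 33155), Rational(1, 2)) = Mul(Rational(2, 33155), Pow(4023544553295, Rational(1, 2)))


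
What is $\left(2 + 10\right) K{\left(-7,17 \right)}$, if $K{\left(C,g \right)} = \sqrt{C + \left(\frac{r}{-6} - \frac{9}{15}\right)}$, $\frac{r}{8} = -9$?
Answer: $\frac{12 \sqrt{110}}{5} \approx 25.171$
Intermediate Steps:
$r = -72$ ($r = 8 \left(-9\right) = -72$)
$K{\left(C,g \right)} = \sqrt{\frac{57}{5} + C}$ ($K{\left(C,g \right)} = \sqrt{C - \left(-12 + \frac{3}{5}\right)} = \sqrt{C - - \frac{57}{5}} = \sqrt{C + \left(12 - \frac{3}{5}\right)} = \sqrt{C + \frac{57}{5}} = \sqrt{\frac{57}{5} + C}$)
$\left(2 + 10\right) K{\left(-7,17 \right)} = \left(2 + 10\right) \frac{\sqrt{285 + 25 \left(-7\right)}}{5} = 12 \frac{\sqrt{285 - 175}}{5} = 12 \frac{\sqrt{110}}{5} = \frac{12 \sqrt{110}}{5}$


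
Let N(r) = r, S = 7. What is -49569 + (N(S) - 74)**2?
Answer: -45080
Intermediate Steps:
-49569 + (N(S) - 74)**2 = -49569 + (7 - 74)**2 = -49569 + (-67)**2 = -49569 + 4489 = -45080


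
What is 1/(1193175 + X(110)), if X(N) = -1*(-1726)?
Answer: 1/1194901 ≈ 8.3689e-7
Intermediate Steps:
X(N) = 1726
1/(1193175 + X(110)) = 1/(1193175 + 1726) = 1/1194901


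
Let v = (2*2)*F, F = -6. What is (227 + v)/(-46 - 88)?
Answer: -203/134 ≈ -1.5149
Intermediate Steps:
v = -24 (v = (2*2)*(-6) = 4*(-6) = -24)
(227 + v)/(-46 - 88) = (227 - 24)/(-46 - 88) = 203/(-134) = 203*(-1/134) = -203/134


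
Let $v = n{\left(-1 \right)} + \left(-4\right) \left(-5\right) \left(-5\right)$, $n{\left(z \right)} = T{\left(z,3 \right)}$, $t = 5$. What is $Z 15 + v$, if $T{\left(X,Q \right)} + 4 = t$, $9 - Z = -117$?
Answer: $1791$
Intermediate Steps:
$Z = 126$ ($Z = 9 - -117 = 9 + 117 = 126$)
$T{\left(X,Q \right)} = 1$ ($T{\left(X,Q \right)} = -4 + 5 = 1$)
$n{\left(z \right)} = 1$
$v = -99$ ($v = 1 + \left(-4\right) \left(-5\right) \left(-5\right) = 1 + 20 \left(-5\right) = 1 - 100 = -99$)
$Z 15 + v = 126 \cdot 15 - 99 = 1890 - 99 = 1791$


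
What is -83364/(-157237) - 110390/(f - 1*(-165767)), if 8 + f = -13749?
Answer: -468523079/2390159637 ≈ -0.19602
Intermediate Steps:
f = -13757 (f = -8 - 13749 = -13757)
-83364/(-157237) - 110390/(f - 1*(-165767)) = -83364/(-157237) - 110390/(-13757 - 1*(-165767)) = -83364*(-1/157237) - 110390/(-13757 + 165767) = 83364/157237 - 110390/152010 = 83364/157237 - 110390*1/152010 = 83364/157237 - 11039/15201 = -468523079/2390159637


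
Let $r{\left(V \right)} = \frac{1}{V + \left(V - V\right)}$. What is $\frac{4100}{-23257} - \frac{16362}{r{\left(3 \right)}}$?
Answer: $- \frac{1141597202}{23257} \approx -49086.0$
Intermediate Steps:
$r{\left(V \right)} = \frac{1}{V}$ ($r{\left(V \right)} = \frac{1}{V + 0} = \frac{1}{V}$)
$\frac{4100}{-23257} - \frac{16362}{r{\left(3 \right)}} = \frac{4100}{-23257} - \frac{16362}{\frac{1}{3}} = 4100 \left(- \frac{1}{23257}\right) - 16362 \frac{1}{\frac{1}{3}} = - \frac{4100}{23257} - 49086 = - \frac{1141597202}{23257}$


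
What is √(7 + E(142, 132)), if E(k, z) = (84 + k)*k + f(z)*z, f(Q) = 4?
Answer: √32627 ≈ 180.63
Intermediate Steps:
E(k, z) = 4*z + k*(84 + k) (E(k, z) = (84 + k)*k + 4*z = k*(84 + k) + 4*z = 4*z + k*(84 + k))
√(7 + E(142, 132)) = √(7 + (142² + 4*132 + 84*142)) = √(7 + (20164 + 528 + 11928)) = √(7 + 32620) = √32627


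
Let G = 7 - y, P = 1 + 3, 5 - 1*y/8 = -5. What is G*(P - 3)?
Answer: -73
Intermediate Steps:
y = 80 (y = 40 - 8*(-5) = 40 + 40 = 80)
P = 4
G = -73 (G = 7 - 1*80 = 7 - 80 = -73)
G*(P - 3) = -73*(4 - 3) = -73*1 = -73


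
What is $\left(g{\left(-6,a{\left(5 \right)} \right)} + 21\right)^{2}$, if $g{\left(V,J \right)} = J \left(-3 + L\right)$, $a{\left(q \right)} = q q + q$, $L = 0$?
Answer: $4761$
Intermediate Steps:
$a{\left(q \right)} = q + q^{2}$ ($a{\left(q \right)} = q^{2} + q = q + q^{2}$)
$g{\left(V,J \right)} = - 3 J$ ($g{\left(V,J \right)} = J \left(-3 + 0\right) = J \left(-3\right) = - 3 J$)
$\left(g{\left(-6,a{\left(5 \right)} \right)} + 21\right)^{2} = \left(- 3 \cdot 5 \left(1 + 5\right) + 21\right)^{2} = \left(- 3 \cdot 5 \cdot 6 + 21\right)^{2} = \left(\left(-3\right) 30 + 21\right)^{2} = \left(-90 + 21\right)^{2} = \left(-69\right)^{2} = 4761$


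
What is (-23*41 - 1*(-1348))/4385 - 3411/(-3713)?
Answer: 3292200/3256301 ≈ 1.0110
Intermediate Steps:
(-23*41 - 1*(-1348))/4385 - 3411/(-3713) = (-943 + 1348)*(1/4385) - 3411*(-1/3713) = 405*(1/4385) + 3411/3713 = 81/877 + 3411/3713 = 3292200/3256301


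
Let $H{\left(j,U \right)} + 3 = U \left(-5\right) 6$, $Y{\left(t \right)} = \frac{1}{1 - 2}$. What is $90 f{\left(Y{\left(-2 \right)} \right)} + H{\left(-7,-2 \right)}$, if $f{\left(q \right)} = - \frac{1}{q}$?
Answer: $147$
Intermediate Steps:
$Y{\left(t \right)} = -1$ ($Y{\left(t \right)} = \frac{1}{-1} = -1$)
$H{\left(j,U \right)} = -3 - 30 U$ ($H{\left(j,U \right)} = -3 + U \left(-5\right) 6 = -3 + - 5 U 6 = -3 - 30 U$)
$90 f{\left(Y{\left(-2 \right)} \right)} + H{\left(-7,-2 \right)} = 90 \left(- \frac{1}{-1}\right) - -57 = 90 \left(\left(-1\right) \left(-1\right)\right) + \left(-3 + 60\right) = 90 \cdot 1 + 57 = 90 + 57 = 147$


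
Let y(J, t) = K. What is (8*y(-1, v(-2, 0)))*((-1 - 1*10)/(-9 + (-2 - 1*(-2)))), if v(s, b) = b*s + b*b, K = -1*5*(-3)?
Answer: 440/3 ≈ 146.67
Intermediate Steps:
K = 15 (K = -5*(-3) = 15)
v(s, b) = b² + b*s (v(s, b) = b*s + b² = b² + b*s)
y(J, t) = 15
(8*y(-1, v(-2, 0)))*((-1 - 1*10)/(-9 + (-2 - 1*(-2)))) = (8*15)*((-1 - 1*10)/(-9 + (-2 - 1*(-2)))) = 120*((-1 - 10)/(-9 + (-2 + 2))) = 120*(-11/(-9 + 0)) = 120*(-11/(-9)) = 120*(-11*(-⅑)) = 120*(11/9) = 440/3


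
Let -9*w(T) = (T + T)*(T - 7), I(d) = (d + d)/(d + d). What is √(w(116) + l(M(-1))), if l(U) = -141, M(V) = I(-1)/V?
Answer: I*√26557/3 ≈ 54.321*I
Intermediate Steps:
I(d) = 1 (I(d) = (2*d)/((2*d)) = (2*d)*(1/(2*d)) = 1)
M(V) = 1/V
w(T) = -2*T*(-7 + T)/9 (w(T) = -(T + T)*(T - 7)/9 = -2*T*(-7 + T)/9)
√(w(116) + l(M(-1))) = √((2/9)*116*(7 - 1*116) - 141) = √((2/9)*116*(7 - 116) - 141) = √((2/9)*116*(-109) - 141) = √(-25288/9 - 141) = √(-26557/9) = I*√26557/3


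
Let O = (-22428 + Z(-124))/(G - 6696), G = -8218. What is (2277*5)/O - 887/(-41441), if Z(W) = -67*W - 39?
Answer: 7036524036523/586763119 ≈ 11992.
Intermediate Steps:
Z(W) = -39 - 67*W
O = 14159/14914 (O = (-22428 + (-39 - 67*(-124)))/(-8218 - 6696) = (-22428 + (-39 + 8308))/(-14914) = (-22428 + 8269)*(-1/14914) = -14159*(-1/14914) = 14159/14914 ≈ 0.94938)
(2277*5)/O - 887/(-41441) = (2277*5)/(14159/14914) - 887/(-41441) = 11385*(14914/14159) - 887*(-1/41441) = 169795890/14159 + 887/41441 = 7036524036523/586763119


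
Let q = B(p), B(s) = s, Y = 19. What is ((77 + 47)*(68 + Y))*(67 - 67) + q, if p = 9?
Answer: 9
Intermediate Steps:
q = 9
((77 + 47)*(68 + Y))*(67 - 67) + q = ((77 + 47)*(68 + 19))*(67 - 67) + 9 = (124*87)*0 + 9 = 10788*0 + 9 = 0 + 9 = 9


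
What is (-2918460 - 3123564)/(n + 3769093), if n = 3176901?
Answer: -3021012/3472997 ≈ -0.86986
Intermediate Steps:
(-2918460 - 3123564)/(n + 3769093) = (-2918460 - 3123564)/(3176901 + 3769093) = -6042024/6945994 = -6042024*1/6945994 = -3021012/3472997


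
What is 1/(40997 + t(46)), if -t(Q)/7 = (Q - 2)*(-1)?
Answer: 1/41305 ≈ 2.4210e-5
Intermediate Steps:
t(Q) = -14 + 7*Q (t(Q) = -7*(Q - 2)*(-1) = -7*(-2 + Q)*(-1) = -7*(2 - Q) = -14 + 7*Q)
1/(40997 + t(46)) = 1/(40997 + (-14 + 7*46)) = 1/(40997 + (-14 + 322)) = 1/(40997 + 308) = 1/41305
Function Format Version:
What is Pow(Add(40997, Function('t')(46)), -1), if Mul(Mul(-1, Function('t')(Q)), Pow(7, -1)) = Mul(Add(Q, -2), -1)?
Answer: Rational(1, 41305) ≈ 2.4210e-5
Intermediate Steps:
Function('t')(Q) = Add(-14, Mul(7, Q)) (Function('t')(Q) = Mul(-7, Mul(Add(Q, -2), -1)) = Mul(-7, Mul(Add(-2, Q), -1)) = Mul(-7, Add(2, Mul(-1, Q))) = Add(-14, Mul(7, Q)))
Pow(Add(40997, Function('t')(46)), -1) = Pow(Add(40997, Add(-14, Mul(7, 46))), -1) = Pow(Add(40997, Add(-14, 322)), -1) = Pow(Add(40997, 308), -1) = Pow(41305, -1) = Rational(1, 41305)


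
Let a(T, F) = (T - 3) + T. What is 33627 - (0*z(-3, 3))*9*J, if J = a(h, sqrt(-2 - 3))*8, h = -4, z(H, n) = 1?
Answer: 33627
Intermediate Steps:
a(T, F) = -3 + 2*T (a(T, F) = (-3 + T) + T = -3 + 2*T)
J = -88 (J = (-3 + 2*(-4))*8 = (-3 - 8)*8 = -11*8 = -88)
33627 - (0*z(-3, 3))*9*J = 33627 - (0*1)*9*(-88) = 33627 - 0*9*(-88) = 33627 - 0*(-88) = 33627 - 1*0 = 33627 + 0 = 33627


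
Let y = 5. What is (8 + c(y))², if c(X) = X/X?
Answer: 81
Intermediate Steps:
c(X) = 1
(8 + c(y))² = (8 + 1)² = 9² = 81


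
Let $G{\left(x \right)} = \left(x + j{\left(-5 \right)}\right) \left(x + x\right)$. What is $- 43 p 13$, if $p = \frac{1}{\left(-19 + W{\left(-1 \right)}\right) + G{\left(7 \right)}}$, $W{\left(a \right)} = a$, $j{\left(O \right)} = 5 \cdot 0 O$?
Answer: $- \frac{43}{6} \approx -7.1667$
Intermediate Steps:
$j{\left(O \right)} = 0$ ($j{\left(O \right)} = 0 O = 0$)
$G{\left(x \right)} = 2 x^{2}$ ($G{\left(x \right)} = \left(x + 0\right) \left(x + x\right) = x 2 x = 2 x^{2}$)
$p = \frac{1}{78}$ ($p = \frac{1}{\left(-19 - 1\right) + 2 \cdot 7^{2}} = \frac{1}{-20 + 2 \cdot 49} = \frac{1}{-20 + 98} = \frac{1}{78} \approx 0.012821$)
$- 43 p 13 = \left(-43\right) \frac{1}{78} \cdot 13 = \left(- \frac{43}{78}\right) 13 = - \frac{43}{6}$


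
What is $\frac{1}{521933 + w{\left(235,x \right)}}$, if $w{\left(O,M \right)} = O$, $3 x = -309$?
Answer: $\frac{1}{522168} \approx 1.9151 \cdot 10^{-6}$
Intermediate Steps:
$x = -103$ ($x = \frac{1}{3} \left(-309\right) = -103$)
$\frac{1}{521933 + w{\left(235,x \right)}} = \frac{1}{521933 + 235} = \frac{1}{522168}$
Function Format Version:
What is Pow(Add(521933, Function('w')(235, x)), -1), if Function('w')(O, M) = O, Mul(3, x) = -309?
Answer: Rational(1, 522168) ≈ 1.9151e-6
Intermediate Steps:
x = -103 (x = Mul(Rational(1, 3), -309) = -103)
Pow(Add(521933, Function('w')(235, x)), -1) = Pow(Add(521933, 235), -1) = Pow(522168, -1) = Rational(1, 522168)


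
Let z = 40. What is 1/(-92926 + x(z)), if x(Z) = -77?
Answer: -1/93003 ≈ -1.0752e-5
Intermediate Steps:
1/(-92926 + x(z)) = 1/(-92926 - 77) = 1/(-93003) = -1/93003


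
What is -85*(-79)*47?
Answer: 315605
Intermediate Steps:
-85*(-79)*47 = 6715*47 = 315605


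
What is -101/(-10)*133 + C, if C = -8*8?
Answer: 12793/10 ≈ 1279.3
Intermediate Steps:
C = -64
-101/(-10)*133 + C = -101/(-10)*133 - 64 = -101*(-1/10)*133 - 64 = (101/10)*133 - 64 = 13433/10 - 64 = 12793/10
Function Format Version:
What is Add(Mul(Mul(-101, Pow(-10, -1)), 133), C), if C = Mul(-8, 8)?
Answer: Rational(12793, 10) ≈ 1279.3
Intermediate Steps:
C = -64
Add(Mul(Mul(-101, Pow(-10, -1)), 133), C) = Add(Mul(Mul(-101, Pow(-10, -1)), 133), -64) = Add(Mul(Mul(-101, Rational(-1, 10)), 133), -64) = Add(Mul(Rational(101, 10), 133), -64) = Add(Rational(13433, 10), -64) = Rational(12793, 10)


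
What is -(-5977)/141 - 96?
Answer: -7559/141 ≈ -53.610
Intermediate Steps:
-(-5977)/141 - 96 = -139*(-43/141) - 96 = 5977/141 - 96 = -7559/141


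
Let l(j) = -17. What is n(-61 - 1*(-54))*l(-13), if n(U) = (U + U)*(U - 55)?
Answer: -14756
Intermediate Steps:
n(U) = 2*U*(-55 + U) (n(U) = (2*U)*(-55 + U) = 2*U*(-55 + U))
n(-61 - 1*(-54))*l(-13) = (2*(-61 - 1*(-54))*(-55 + (-61 - 1*(-54))))*(-17) = (2*(-61 + 54)*(-55 + (-61 + 54)))*(-17) = (2*(-7)*(-55 - 7))*(-17) = (2*(-7)*(-62))*(-17) = 868*(-17) = -14756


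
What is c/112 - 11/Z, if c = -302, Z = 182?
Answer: -2007/728 ≈ -2.7569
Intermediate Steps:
c/112 - 11/Z = -302/112 - 11/182 = -302*1/112 - 11*1/182 = -151/56 - 11/182 = -2007/728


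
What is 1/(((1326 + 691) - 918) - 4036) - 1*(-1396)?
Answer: 4100051/2937 ≈ 1396.0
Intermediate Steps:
1/(((1326 + 691) - 918) - 4036) - 1*(-1396) = 1/((2017 - 918) - 4036) + 1396 = 1/(1099 - 4036) + 1396 = 1/(-2937) + 1396 = -1/2937 + 1396 = 4100051/2937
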